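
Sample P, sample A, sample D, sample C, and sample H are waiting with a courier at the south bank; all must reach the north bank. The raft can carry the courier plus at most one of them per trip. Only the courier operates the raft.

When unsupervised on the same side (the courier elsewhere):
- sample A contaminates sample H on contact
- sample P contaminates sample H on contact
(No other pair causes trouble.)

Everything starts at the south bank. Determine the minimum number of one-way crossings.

Counting alone: the courier can take at most 1 across per trip to the north bank, so moving all 5 needs at least 5 loaded trips out, with a return between consecutive ones — at least 9 crossings.
The safety rule pushes this higher. Following every safe sequence of crossings, the most of the 5 that can be at the north bank as the raft arrives there on crossing 9 is 4 — never all 5.
So no plan with fewer than 11 crossings exists, and this one achieves 11:
1. Courier goes to the north bank with sample H.
2. Courier goes back to the south bank alone.
3. Courier goes to the north bank with sample P.
4. Courier goes back to the south bank with sample H.
5. Courier goes to the north bank with sample A.
6. Courier goes back to the south bank alone.
7. Courier goes to the north bank with sample D.
8. Courier goes back to the south bank alone.
9. Courier goes to the north bank with sample C.
10. Courier goes back to the south bank alone.
11. Courier goes to the north bank with sample H.

11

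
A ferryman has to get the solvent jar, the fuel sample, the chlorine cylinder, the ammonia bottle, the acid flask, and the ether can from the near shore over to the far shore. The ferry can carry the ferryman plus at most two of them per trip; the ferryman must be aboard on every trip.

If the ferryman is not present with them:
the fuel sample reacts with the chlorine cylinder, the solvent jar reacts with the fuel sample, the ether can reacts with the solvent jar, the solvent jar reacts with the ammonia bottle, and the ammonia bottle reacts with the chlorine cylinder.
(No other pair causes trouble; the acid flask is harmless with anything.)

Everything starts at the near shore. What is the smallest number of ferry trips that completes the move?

Counting alone: the ferryman can take at most 2 across per trip to the far shore, so moving all 6 needs at least 3 loaded trips out, with a return between consecutive ones — at least 5 crossings.
The safety rule pushes this higher. Following every safe sequence of crossings, the most of the 6 that can be at the far shore as the ferry arrives there on crossing 5 is 5 — never all 6.
So no plan with fewer than 7 crossings exists, and this one achieves 7:
1. Ferryman goes to the far shore with the chlorine cylinder and the solvent jar.  [the near shore: the acid flask, the ammonia bottle, the ether can, the fuel sample | the far shore: the chlorine cylinder, the solvent jar]
2. Ferryman goes back to the near shore alone.  [the near shore: the acid flask, the ammonia bottle, the ether can, the fuel sample | the far shore: the chlorine cylinder, the solvent jar]
3. Ferryman goes to the far shore with the ammonia bottle and the fuel sample.  [the near shore: the acid flask, the ether can | the far shore: the ammonia bottle, the chlorine cylinder, the fuel sample, the solvent jar]
4. Ferryman goes back to the near shore with the chlorine cylinder and the solvent jar.  [the near shore: the acid flask, the chlorine cylinder, the ether can, the solvent jar | the far shore: the ammonia bottle, the fuel sample]
5. Ferryman goes to the far shore with the acid flask and the ether can.  [the near shore: the chlorine cylinder, the solvent jar | the far shore: the acid flask, the ammonia bottle, the ether can, the fuel sample]
6. Ferryman goes back to the near shore alone.  [the near shore: the chlorine cylinder, the solvent jar | the far shore: the acid flask, the ammonia bottle, the ether can, the fuel sample]
7. Ferryman goes to the far shore with the chlorine cylinder and the solvent jar.  [the near shore: — | the far shore: the acid flask, the ammonia bottle, the chlorine cylinder, the ether can, the fuel sample, the solvent jar]

7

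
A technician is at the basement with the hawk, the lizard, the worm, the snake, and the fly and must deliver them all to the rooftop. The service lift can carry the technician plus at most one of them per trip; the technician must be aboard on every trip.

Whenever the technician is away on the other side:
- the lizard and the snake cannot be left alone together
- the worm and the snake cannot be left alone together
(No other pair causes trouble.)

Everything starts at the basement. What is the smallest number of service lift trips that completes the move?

Counting alone: the technician can take at most 1 across per trip to the rooftop, so moving all 5 needs at least 5 loaded trips out, with a return between consecutive ones — at least 9 crossings.
The safety rule pushes this higher. Following every safe sequence of crossings, the most of the 5 that can be at the rooftop as the service lift arrives there on crossing 9 is 4 — never all 5.
So no plan with fewer than 11 crossings exists, and this one achieves 11:
1. Technician goes to the rooftop with the snake.  [the basement: the fly, the hawk, the lizard, the worm | the rooftop: the snake]
2. Technician goes back to the basement alone.  [the basement: the fly, the hawk, the lizard, the worm | the rooftop: the snake]
3. Technician goes to the rooftop with the hawk.  [the basement: the fly, the lizard, the worm | the rooftop: the hawk, the snake]
4. Technician goes back to the basement alone.  [the basement: the fly, the lizard, the worm | the rooftop: the hawk, the snake]
5. Technician goes to the rooftop with the lizard.  [the basement: the fly, the worm | the rooftop: the hawk, the lizard, the snake]
6. Technician goes back to the basement with the snake.  [the basement: the fly, the snake, the worm | the rooftop: the hawk, the lizard]
7. Technician goes to the rooftop with the worm.  [the basement: the fly, the snake | the rooftop: the hawk, the lizard, the worm]
8. Technician goes back to the basement alone.  [the basement: the fly, the snake | the rooftop: the hawk, the lizard, the worm]
9. Technician goes to the rooftop with the fly.  [the basement: the snake | the rooftop: the fly, the hawk, the lizard, the worm]
10. Technician goes back to the basement alone.  [the basement: the snake | the rooftop: the fly, the hawk, the lizard, the worm]
11. Technician goes to the rooftop with the snake.  [the basement: — | the rooftop: the fly, the hawk, the lizard, the snake, the worm]

11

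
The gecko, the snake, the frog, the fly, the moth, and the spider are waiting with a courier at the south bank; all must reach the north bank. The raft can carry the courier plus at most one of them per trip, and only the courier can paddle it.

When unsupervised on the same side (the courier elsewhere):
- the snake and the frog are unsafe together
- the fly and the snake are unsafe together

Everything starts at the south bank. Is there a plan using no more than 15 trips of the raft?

Yes — this plan uses 13 crossings (≤ 15):
1. Courier goes to the north bank with the snake.  [the south bank: the fly, the frog, the gecko, the moth, the spider | the north bank: the snake]
2. Courier goes back to the south bank alone.  [the south bank: the fly, the frog, the gecko, the moth, the spider | the north bank: the snake]
3. Courier goes to the north bank with the gecko.  [the south bank: the fly, the frog, the moth, the spider | the north bank: the gecko, the snake]
4. Courier goes back to the south bank alone.  [the south bank: the fly, the frog, the moth, the spider | the north bank: the gecko, the snake]
5. Courier goes to the north bank with the frog.  [the south bank: the fly, the moth, the spider | the north bank: the frog, the gecko, the snake]
6. Courier goes back to the south bank with the snake.  [the south bank: the fly, the moth, the snake, the spider | the north bank: the frog, the gecko]
7. Courier goes to the north bank with the fly.  [the south bank: the moth, the snake, the spider | the north bank: the fly, the frog, the gecko]
8. Courier goes back to the south bank alone.  [the south bank: the moth, the snake, the spider | the north bank: the fly, the frog, the gecko]
9. Courier goes to the north bank with the moth.  [the south bank: the snake, the spider | the north bank: the fly, the frog, the gecko, the moth]
10. Courier goes back to the south bank alone.  [the south bank: the snake, the spider | the north bank: the fly, the frog, the gecko, the moth]
11. Courier goes to the north bank with the spider.  [the south bank: the snake | the north bank: the fly, the frog, the gecko, the moth, the spider]
12. Courier goes back to the south bank alone.  [the south bank: the snake | the north bank: the fly, the frog, the gecko, the moth, the spider]
13. Courier goes to the north bank with the snake.  [the south bank: — | the north bank: the fly, the frog, the gecko, the moth, the snake, the spider]

Yes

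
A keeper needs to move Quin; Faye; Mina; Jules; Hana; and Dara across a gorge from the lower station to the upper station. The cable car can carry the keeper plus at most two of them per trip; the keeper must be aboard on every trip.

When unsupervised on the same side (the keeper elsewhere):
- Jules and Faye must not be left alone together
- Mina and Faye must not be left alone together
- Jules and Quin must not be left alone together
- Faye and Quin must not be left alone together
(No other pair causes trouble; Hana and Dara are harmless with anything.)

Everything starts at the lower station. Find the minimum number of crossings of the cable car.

9

Counting alone: the keeper can take at most 2 across per trip to the upper station, so moving all 6 needs at least 3 loaded trips out, with a return between consecutive ones — at least 5 crossings.
The safety rule pushes this higher. Following every safe sequence of crossings, the most of the 6 that can be at the upper station as the cable car arrives there on crossings 5, 7 is 4, 5 respectively — never all 6.
So no plan with fewer than 9 crossings exists, and this one achieves 9:
1. Keeper goes to the upper station with Faye and Quin.
2. Keeper goes back to the lower station with Quin.
3. Keeper goes to the upper station with Mina and Quin.
4. Keeper goes back to the lower station with Faye.
5. Keeper goes to the upper station with Faye and Hana.
6. Keeper goes back to the lower station with Faye.
7. Keeper goes to the upper station with Dara and Faye.
8. Keeper goes back to the lower station with Faye.
9. Keeper goes to the upper station with Faye and Jules.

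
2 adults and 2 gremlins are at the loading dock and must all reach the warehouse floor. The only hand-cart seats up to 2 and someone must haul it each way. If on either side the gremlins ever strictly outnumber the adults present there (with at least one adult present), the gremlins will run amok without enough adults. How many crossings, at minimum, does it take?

5

Counting alone: each trip to the warehouse floor takes at most 2 across and each return brings at least 1 back, so after t trips out (and t−1 returns) at most 2t − (t−1) of the 4 are across; that first reaches 4 at t = 3, so at least 5 crossings are needed.
The plan below uses exactly 5 crossings, so it is optimal:
1. 2 gremlins → the warehouse floor.  (the loading dock: 2A 0G; the warehouse floor: 0A 2G)
2. 1 gremlin ← the loading dock.  (the loading dock: 2A 1G; the warehouse floor: 0A 1G)
3. 2 adults → the warehouse floor.  (the loading dock: 0A 1G; the warehouse floor: 2A 1G)
4. 1 gremlin ← the loading dock.  (the loading dock: 0A 2G; the warehouse floor: 2A 0G)
5. 2 gremlins → the warehouse floor.  (the loading dock: 0A 0G; the warehouse floor: 2A 2G)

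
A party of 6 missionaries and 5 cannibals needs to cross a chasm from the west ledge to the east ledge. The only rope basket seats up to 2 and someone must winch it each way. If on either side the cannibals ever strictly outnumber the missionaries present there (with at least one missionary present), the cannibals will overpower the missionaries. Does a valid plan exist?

Yes

1. 2 cannibals → the east ledge.  (the west ledge: 6M 3C; the east ledge: 0M 2C)
2. 1 cannibal ← the west ledge.  (the west ledge: 6M 4C; the east ledge: 0M 1C)
3. 2 cannibals → the east ledge.  (the west ledge: 6M 2C; the east ledge: 0M 3C)
4. 1 cannibal ← the west ledge.  (the west ledge: 6M 3C; the east ledge: 0M 2C)
5. 2 missionaries → the east ledge.  (the west ledge: 4M 3C; the east ledge: 2M 2C)
6. 1 cannibal ← the west ledge.  (the west ledge: 4M 4C; the east ledge: 2M 1C)
7. 1 missionary and 1 cannibal → the east ledge.  (the west ledge: 3M 3C; the east ledge: 3M 2C)
8. 1 missionary ← the west ledge.  (the west ledge: 4M 3C; the east ledge: 2M 2C)
9. 1 missionary and 1 cannibal → the east ledge.  (the west ledge: 3M 2C; the east ledge: 3M 3C)
10. 1 cannibal ← the west ledge.  (the west ledge: 3M 3C; the east ledge: 3M 2C)
11. 1 missionary and 1 cannibal → the east ledge.  (the west ledge: 2M 2C; the east ledge: 4M 3C)
12. 1 missionary ← the west ledge.  (the west ledge: 3M 2C; the east ledge: 3M 3C)
13. 1 missionary and 1 cannibal → the east ledge.  (the west ledge: 2M 1C; the east ledge: 4M 4C)
14. 1 cannibal ← the west ledge.  (the west ledge: 2M 2C; the east ledge: 4M 3C)
15. 1 missionary and 1 cannibal → the east ledge.  (the west ledge: 1M 1C; the east ledge: 5M 4C)
16. 1 missionary ← the west ledge.  (the west ledge: 2M 1C; the east ledge: 4M 4C)
17. 1 missionary and 1 cannibal → the east ledge.  (the west ledge: 1M 0C; the east ledge: 5M 5C)
18. 1 cannibal ← the west ledge.  (the west ledge: 1M 1C; the east ledge: 5M 4C)
19. 1 missionary and 1 cannibal → the east ledge.  (the west ledge: 0M 0C; the east ledge: 6M 5C)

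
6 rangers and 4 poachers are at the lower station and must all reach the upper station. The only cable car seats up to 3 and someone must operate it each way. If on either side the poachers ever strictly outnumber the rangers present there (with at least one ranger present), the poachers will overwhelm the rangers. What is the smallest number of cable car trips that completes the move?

9

Counting alone: each trip to the upper station takes at most 3 across and each return brings at least 1 back, so after t trips out (and t−1 returns) at most 3t − (t−1) of the 10 are across; that first reaches 10 at t = 5, so at least 9 crossings are needed.
The plan below uses exactly 9 crossings, so it is optimal:
1. 2 poachers → the upper station.  (the lower station: 6R 2P; the upper station: 0R 2P)
2. 1 poacher ← the lower station.  (the lower station: 6R 3P; the upper station: 0R 1P)
3. 3 poachers → the upper station.  (the lower station: 6R 0P; the upper station: 0R 4P)
4. 1 poacher ← the lower station.  (the lower station: 6R 1P; the upper station: 0R 3P)
5. 3 rangers → the upper station.  (the lower station: 3R 1P; the upper station: 3R 3P)
6. 1 poacher ← the lower station.  (the lower station: 3R 2P; the upper station: 3R 2P)
7. 1 ranger and 2 poachers → the upper station.  (the lower station: 2R 0P; the upper station: 4R 4P)
8. 1 poacher ← the lower station.  (the lower station: 2R 1P; the upper station: 4R 3P)
9. 2 rangers and 1 poacher → the upper station.  (the lower station: 0R 0P; the upper station: 6R 4P)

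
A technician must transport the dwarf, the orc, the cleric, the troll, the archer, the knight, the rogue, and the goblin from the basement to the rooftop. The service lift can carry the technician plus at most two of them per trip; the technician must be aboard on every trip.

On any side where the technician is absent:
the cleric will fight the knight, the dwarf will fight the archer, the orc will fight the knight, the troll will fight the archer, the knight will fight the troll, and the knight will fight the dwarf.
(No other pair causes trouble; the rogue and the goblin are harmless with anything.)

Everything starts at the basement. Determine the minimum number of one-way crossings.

9

Counting alone: the technician can take at most 2 across per trip to the rooftop, so moving all 8 needs at least 4 loaded trips out, with a return between consecutive ones — at least 7 crossings.
The safety rule pushes this higher. Following every safe sequence of crossings, the most of the 8 that can be at the rooftop as the service lift arrives there on crossing 7 is 7 — never all 8.
So no plan with fewer than 9 crossings exists, and this one achieves 9:
1. Technician goes to the rooftop with the archer and the knight.
2. Technician goes back to the basement alone.
3. Technician goes to the rooftop with the dwarf and the orc.
4. Technician goes back to the basement with the archer and the knight.
5. Technician goes to the rooftop with the cleric and the troll.
6. Technician goes back to the basement alone.
7. Technician goes to the rooftop with the goblin and the rogue.
8. Technician goes back to the basement alone.
9. Technician goes to the rooftop with the archer and the knight.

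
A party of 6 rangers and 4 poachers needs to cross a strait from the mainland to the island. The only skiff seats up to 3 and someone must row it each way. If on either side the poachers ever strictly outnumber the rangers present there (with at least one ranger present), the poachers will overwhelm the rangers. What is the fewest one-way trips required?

Counting alone: each trip to the island takes at most 3 across and each return brings at least 1 back, so after t trips out (and t−1 returns) at most 3t − (t−1) of the 10 are across; that first reaches 10 at t = 5, so at least 9 crossings are needed.
The plan below uses exactly 9 crossings, so it is optimal:
1. 2 poachers → the island.  (the mainland: 6R 2P; the island: 0R 2P)
2. 1 poacher ← the mainland.  (the mainland: 6R 3P; the island: 0R 1P)
3. 3 poachers → the island.  (the mainland: 6R 0P; the island: 0R 4P)
4. 1 poacher ← the mainland.  (the mainland: 6R 1P; the island: 0R 3P)
5. 3 rangers → the island.  (the mainland: 3R 1P; the island: 3R 3P)
6. 1 poacher ← the mainland.  (the mainland: 3R 2P; the island: 3R 2P)
7. 1 ranger and 2 poachers → the island.  (the mainland: 2R 0P; the island: 4R 4P)
8. 1 poacher ← the mainland.  (the mainland: 2R 1P; the island: 4R 3P)
9. 2 rangers and 1 poacher → the island.  (the mainland: 0R 0P; the island: 6R 4P)

9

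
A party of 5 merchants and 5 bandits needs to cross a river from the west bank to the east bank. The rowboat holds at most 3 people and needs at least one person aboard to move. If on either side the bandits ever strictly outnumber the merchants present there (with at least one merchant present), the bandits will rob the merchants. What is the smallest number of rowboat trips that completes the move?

11

Counting alone: each trip to the east bank takes at most 3 across and each return brings at least 1 back, so after t trips out (and t−1 returns) at most 3t − (t−1) of the 10 are across; that first reaches 10 at t = 5, so at least 9 crossings are needed.
The safety rule pushes this higher. Following every safe sequence of crossings, the most of the 10 that can be at the east bank as the rowboat arrives there on crossing 9 is 9 — never all 10.
So no plan with fewer than 11 crossings exists, and this one achieves 11:
1. 2 bandits → the east bank.  (the west bank: 5M 3B; the east bank: 0M 2B)
2. 1 bandit ← the west bank.  (the west bank: 5M 4B; the east bank: 0M 1B)
3. 3 bandits → the east bank.  (the west bank: 5M 1B; the east bank: 0M 4B)
4. 1 bandit ← the west bank.  (the west bank: 5M 2B; the east bank: 0M 3B)
5. 3 merchants → the east bank.  (the west bank: 2M 2B; the east bank: 3M 3B)
6. 1 merchant and 1 bandit ← the west bank.  (the west bank: 3M 3B; the east bank: 2M 2B)
7. 3 merchants → the east bank.  (the west bank: 0M 3B; the east bank: 5M 2B)
8. 1 bandit ← the west bank.  (the west bank: 0M 4B; the east bank: 5M 1B)
9. 2 bandits → the east bank.  (the west bank: 0M 2B; the east bank: 5M 3B)
10. 1 bandit ← the west bank.  (the west bank: 0M 3B; the east bank: 5M 2B)
11. 3 bandits → the east bank.  (the west bank: 0M 0B; the east bank: 5M 5B)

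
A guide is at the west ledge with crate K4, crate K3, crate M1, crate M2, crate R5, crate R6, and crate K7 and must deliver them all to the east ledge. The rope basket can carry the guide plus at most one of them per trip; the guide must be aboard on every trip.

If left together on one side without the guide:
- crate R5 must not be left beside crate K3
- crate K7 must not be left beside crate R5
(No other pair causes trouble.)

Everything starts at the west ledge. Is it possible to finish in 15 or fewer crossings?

Yes — this plan uses 15 crossings (≤ 15):
1. Guide goes to the east ledge with crate R5.  [the west ledge: crate K3, crate K4, crate K7, crate M1, crate M2, crate R6 | the east ledge: crate R5]
2. Guide goes back to the west ledge alone.  [the west ledge: crate K3, crate K4, crate K7, crate M1, crate M2, crate R6 | the east ledge: crate R5]
3. Guide goes to the east ledge with crate K4.  [the west ledge: crate K3, crate K7, crate M1, crate M2, crate R6 | the east ledge: crate K4, crate R5]
4. Guide goes back to the west ledge alone.  [the west ledge: crate K3, crate K7, crate M1, crate M2, crate R6 | the east ledge: crate K4, crate R5]
5. Guide goes to the east ledge with crate K3.  [the west ledge: crate K7, crate M1, crate M2, crate R6 | the east ledge: crate K3, crate K4, crate R5]
6. Guide goes back to the west ledge with crate R5.  [the west ledge: crate K7, crate M1, crate M2, crate R5, crate R6 | the east ledge: crate K3, crate K4]
7. Guide goes to the east ledge with crate K7.  [the west ledge: crate M1, crate M2, crate R5, crate R6 | the east ledge: crate K3, crate K4, crate K7]
8. Guide goes back to the west ledge alone.  [the west ledge: crate M1, crate M2, crate R5, crate R6 | the east ledge: crate K3, crate K4, crate K7]
9. Guide goes to the east ledge with crate M1.  [the west ledge: crate M2, crate R5, crate R6 | the east ledge: crate K3, crate K4, crate K7, crate M1]
10. Guide goes back to the west ledge alone.  [the west ledge: crate M2, crate R5, crate R6 | the east ledge: crate K3, crate K4, crate K7, crate M1]
11. Guide goes to the east ledge with crate M2.  [the west ledge: crate R5, crate R6 | the east ledge: crate K3, crate K4, crate K7, crate M1, crate M2]
12. Guide goes back to the west ledge alone.  [the west ledge: crate R5, crate R6 | the east ledge: crate K3, crate K4, crate K7, crate M1, crate M2]
13. Guide goes to the east ledge with crate R6.  [the west ledge: crate R5 | the east ledge: crate K3, crate K4, crate K7, crate M1, crate M2, crate R6]
14. Guide goes back to the west ledge alone.  [the west ledge: crate R5 | the east ledge: crate K3, crate K4, crate K7, crate M1, crate M2, crate R6]
15. Guide goes to the east ledge with crate R5.  [the west ledge: — | the east ledge: crate K3, crate K4, crate K7, crate M1, crate M2, crate R5, crate R6]

Yes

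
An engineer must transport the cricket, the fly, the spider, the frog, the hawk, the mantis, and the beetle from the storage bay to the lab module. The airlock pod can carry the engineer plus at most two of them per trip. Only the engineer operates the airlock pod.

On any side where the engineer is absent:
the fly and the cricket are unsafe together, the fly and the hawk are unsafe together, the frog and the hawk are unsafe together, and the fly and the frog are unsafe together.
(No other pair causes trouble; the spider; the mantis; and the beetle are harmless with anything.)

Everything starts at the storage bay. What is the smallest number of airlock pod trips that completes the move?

Counting alone: the engineer can take at most 2 across per trip to the lab module, so moving all 7 needs at least 4 loaded trips out, with a return between consecutive ones — at least 7 crossings.
The safety rule pushes this higher. Following every safe sequence of crossings, the most of the 7 that can be at the lab module as the airlock pod arrives there on crossings 7, 9 is 5, 6 respectively — never all 7.
So no plan with fewer than 11 crossings exists, and this one achieves 11:
1. Engineer goes to the lab module with the fly and the frog.
2. Engineer goes back to the storage bay with the fly.
3. Engineer goes to the lab module with the cricket and the fly.
4. Engineer goes back to the storage bay with the fly.
5. Engineer goes to the lab module with the fly and the spider.
6. Engineer goes back to the storage bay with the fly.
7. Engineer goes to the lab module with the fly and the mantis.
8. Engineer goes back to the storage bay with the fly.
9. Engineer goes to the lab module with the beetle and the fly.
10. Engineer goes back to the storage bay with the fly.
11. Engineer goes to the lab module with the fly and the hawk.

11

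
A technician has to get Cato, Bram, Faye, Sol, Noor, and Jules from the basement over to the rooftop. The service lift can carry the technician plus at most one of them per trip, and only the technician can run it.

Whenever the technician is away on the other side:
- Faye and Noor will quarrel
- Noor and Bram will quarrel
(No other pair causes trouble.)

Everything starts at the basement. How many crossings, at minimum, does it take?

Counting alone: the technician can take at most 1 across per trip to the rooftop, so moving all 6 needs at least 6 loaded trips out, with a return between consecutive ones — at least 11 crossings.
The safety rule pushes this higher. Following every safe sequence of crossings, the most of the 6 that can be at the rooftop as the service lift arrives there on crossing 11 is 5 — never all 6.
So no plan with fewer than 13 crossings exists, and this one achieves 13:
1. Technician goes to the rooftop with Noor.
2. Technician goes back to the basement alone.
3. Technician goes to the rooftop with Cato.
4. Technician goes back to the basement alone.
5. Technician goes to the rooftop with Bram.
6. Technician goes back to the basement with Noor.
7. Technician goes to the rooftop with Faye.
8. Technician goes back to the basement alone.
9. Technician goes to the rooftop with Sol.
10. Technician goes back to the basement alone.
11. Technician goes to the rooftop with Jules.
12. Technician goes back to the basement alone.
13. Technician goes to the rooftop with Noor.

13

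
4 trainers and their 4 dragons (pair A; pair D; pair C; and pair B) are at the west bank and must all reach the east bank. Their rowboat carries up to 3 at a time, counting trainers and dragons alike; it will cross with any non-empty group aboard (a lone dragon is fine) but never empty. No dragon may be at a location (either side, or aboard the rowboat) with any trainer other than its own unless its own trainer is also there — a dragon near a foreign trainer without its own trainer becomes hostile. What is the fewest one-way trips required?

9

Counting alone: each trip to the east bank takes at most 3 across and each return brings at least 1 back, so after t trips out (and t−1 returns) at most 3t − (t−1) of the 8 are across; that first reaches 8 at t = 4, so at least 7 crossings are needed.
The safety rule pushes this higher. Following every safe sequence of crossings, the most of the 8 that can be at the east bank as the rowboat arrives there on crossing 7 is 7 — never all 8.
So no plan with fewer than 9 crossings exists, and this one achieves 9:
1. dragon A and trainer A cross → the east bank.
2. trainer A crosses ← the west bank.
3. dragon D, trainer A, and trainer D cross → the east bank.
4. dragon A and trainer A cross ← the west bank.
5. trainer A, trainer B, and trainer C cross → the east bank.
6. dragon D crosses ← the west bank.
7. dragon A and dragon D cross → the east bank.
8. dragon A crosses ← the west bank.
9. dragon A, dragon B, and dragon C cross → the east bank.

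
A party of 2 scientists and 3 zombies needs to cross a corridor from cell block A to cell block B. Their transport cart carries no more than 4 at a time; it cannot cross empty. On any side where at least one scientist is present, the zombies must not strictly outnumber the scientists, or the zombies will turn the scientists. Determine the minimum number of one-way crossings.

The zombies already outnumber the scientists at cell block A before anyone moves, so the starting position itself is disallowed.

impossible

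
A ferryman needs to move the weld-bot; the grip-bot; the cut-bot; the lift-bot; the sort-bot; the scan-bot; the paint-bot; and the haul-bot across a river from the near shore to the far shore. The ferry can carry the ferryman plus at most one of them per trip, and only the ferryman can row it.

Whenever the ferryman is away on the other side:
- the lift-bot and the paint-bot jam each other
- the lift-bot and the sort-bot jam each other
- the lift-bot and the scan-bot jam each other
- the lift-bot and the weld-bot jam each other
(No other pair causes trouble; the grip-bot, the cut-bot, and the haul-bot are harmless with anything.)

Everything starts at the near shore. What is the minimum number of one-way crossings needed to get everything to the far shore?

impossible

Following every safe sequence of crossings from the start, the most of the 8 that can be at the far shore as the ferry arrives there on crossings 1, 3, 5, 7, 9 is 1, 2, 3, 4, 5 respectively; the best ever achieved is 5 of 8.
From crossing 11 on, no configuration arises that was not already reachable earlier: only 88 distinct safe configurations (who is on which side, and where the ferry is) can ever be reached, none of them has everyone across, and every continuation just revisits them. So no valid plan exists.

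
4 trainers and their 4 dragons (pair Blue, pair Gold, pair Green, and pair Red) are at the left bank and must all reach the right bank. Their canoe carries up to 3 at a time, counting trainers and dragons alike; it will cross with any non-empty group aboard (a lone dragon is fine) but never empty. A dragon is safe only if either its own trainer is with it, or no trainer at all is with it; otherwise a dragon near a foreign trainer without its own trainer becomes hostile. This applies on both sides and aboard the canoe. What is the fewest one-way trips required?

9

Counting alone: each trip to the right bank takes at most 3 across and each return brings at least 1 back, so after t trips out (and t−1 returns) at most 3t − (t−1) of the 8 are across; that first reaches 8 at t = 4, so at least 7 crossings are needed.
The safety rule pushes this higher. Following every safe sequence of crossings, the most of the 8 that can be at the right bank as the canoe arrives there on crossing 7 is 7 — never all 8.
So no plan with fewer than 9 crossings exists, and this one achieves 9:
1. dragon Blue and trainer Blue cross → the right bank.
2. trainer Blue crosses ← the left bank.
3. dragon Gold, trainer Blue, and trainer Gold cross → the right bank.
4. dragon Blue and trainer Blue cross ← the left bank.
5. trainer Blue, trainer Green, and trainer Red cross → the right bank.
6. dragon Gold crosses ← the left bank.
7. dragon Blue and dragon Gold cross → the right bank.
8. dragon Blue crosses ← the left bank.
9. dragon Blue, dragon Green, and dragon Red cross → the right bank.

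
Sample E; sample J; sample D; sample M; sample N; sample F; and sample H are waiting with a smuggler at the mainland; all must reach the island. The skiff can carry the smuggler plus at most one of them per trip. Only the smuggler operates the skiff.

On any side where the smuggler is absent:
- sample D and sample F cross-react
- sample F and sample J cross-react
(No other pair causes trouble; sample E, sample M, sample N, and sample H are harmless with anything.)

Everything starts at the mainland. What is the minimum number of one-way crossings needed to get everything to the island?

Counting alone: the smuggler can take at most 1 across per trip to the island, so moving all 7 needs at least 7 loaded trips out, with a return between consecutive ones — at least 13 crossings.
The safety rule pushes this higher. Following every safe sequence of crossings, the most of the 7 that can be at the island as the skiff arrives there on crossing 13 is 6 — never all 7.
So no plan with fewer than 15 crossings exists, and this one achieves 15:
1. Smuggler goes to the island with sample F.  [the mainland: sample D, sample E, sample H, sample J, sample M, sample N | the island: sample F]
2. Smuggler goes back to the mainland alone.  [the mainland: sample D, sample E, sample H, sample J, sample M, sample N | the island: sample F]
3. Smuggler goes to the island with sample E.  [the mainland: sample D, sample H, sample J, sample M, sample N | the island: sample E, sample F]
4. Smuggler goes back to the mainland alone.  [the mainland: sample D, sample H, sample J, sample M, sample N | the island: sample E, sample F]
5. Smuggler goes to the island with sample J.  [the mainland: sample D, sample H, sample M, sample N | the island: sample E, sample F, sample J]
6. Smuggler goes back to the mainland with sample F.  [the mainland: sample D, sample F, sample H, sample M, sample N | the island: sample E, sample J]
7. Smuggler goes to the island with sample D.  [the mainland: sample F, sample H, sample M, sample N | the island: sample D, sample E, sample J]
8. Smuggler goes back to the mainland alone.  [the mainland: sample F, sample H, sample M, sample N | the island: sample D, sample E, sample J]
9. Smuggler goes to the island with sample M.  [the mainland: sample F, sample H, sample N | the island: sample D, sample E, sample J, sample M]
10. Smuggler goes back to the mainland alone.  [the mainland: sample F, sample H, sample N | the island: sample D, sample E, sample J, sample M]
11. Smuggler goes to the island with sample N.  [the mainland: sample F, sample H | the island: sample D, sample E, sample J, sample M, sample N]
12. Smuggler goes back to the mainland alone.  [the mainland: sample F, sample H | the island: sample D, sample E, sample J, sample M, sample N]
13. Smuggler goes to the island with sample H.  [the mainland: sample F | the island: sample D, sample E, sample H, sample J, sample M, sample N]
14. Smuggler goes back to the mainland alone.  [the mainland: sample F | the island: sample D, sample E, sample H, sample J, sample M, sample N]
15. Smuggler goes to the island with sample F.  [the mainland: — | the island: sample D, sample E, sample F, sample H, sample J, sample M, sample N]

15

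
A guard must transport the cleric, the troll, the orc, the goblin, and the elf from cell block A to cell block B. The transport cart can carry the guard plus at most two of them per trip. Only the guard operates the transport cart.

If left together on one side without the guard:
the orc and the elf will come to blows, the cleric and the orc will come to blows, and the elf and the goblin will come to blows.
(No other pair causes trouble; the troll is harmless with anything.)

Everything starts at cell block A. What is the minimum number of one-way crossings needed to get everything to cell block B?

5

Counting alone: the guard can take at most 2 across per trip to cell block B, so moving all 5 needs at least 3 loaded trips out, with a return between consecutive ones — at least 5 crossings.
The plan below uses exactly 5 crossings, so it is optimal:
1. Guard goes to cell block B with the cleric and the elf.
2. Guard goes back to cell block A alone.
3. Guard goes to cell block B with the troll.
4. Guard goes back to cell block A alone.
5. Guard goes to cell block B with the goblin and the orc.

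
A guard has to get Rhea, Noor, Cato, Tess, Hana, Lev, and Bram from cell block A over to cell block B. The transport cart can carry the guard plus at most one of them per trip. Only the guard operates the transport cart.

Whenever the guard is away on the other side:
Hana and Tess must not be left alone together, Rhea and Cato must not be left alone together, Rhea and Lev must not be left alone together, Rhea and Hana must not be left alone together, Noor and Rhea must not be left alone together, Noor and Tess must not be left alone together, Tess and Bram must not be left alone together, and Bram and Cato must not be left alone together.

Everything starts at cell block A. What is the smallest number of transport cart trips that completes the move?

Whatever the first load, the items left behind include a forbidden pair without the guard. No opening move is safe, so no plan exists.

impossible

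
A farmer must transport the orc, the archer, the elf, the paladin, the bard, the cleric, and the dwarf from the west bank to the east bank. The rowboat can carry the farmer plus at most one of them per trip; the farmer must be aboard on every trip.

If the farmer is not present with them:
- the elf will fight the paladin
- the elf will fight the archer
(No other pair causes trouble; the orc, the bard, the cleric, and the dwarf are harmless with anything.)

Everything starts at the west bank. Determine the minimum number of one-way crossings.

Counting alone: the farmer can take at most 1 across per trip to the east bank, so moving all 7 needs at least 7 loaded trips out, with a return between consecutive ones — at least 13 crossings.
The safety rule pushes this higher. Following every safe sequence of crossings, the most of the 7 that can be at the east bank as the rowboat arrives there on crossing 13 is 6 — never all 7.
So no plan with fewer than 15 crossings exists, and this one achieves 15:
1. Farmer goes to the east bank with the elf.  [the west bank: the archer, the bard, the cleric, the dwarf, the orc, the paladin | the east bank: the elf]
2. Farmer goes back to the west bank alone.  [the west bank: the archer, the bard, the cleric, the dwarf, the orc, the paladin | the east bank: the elf]
3. Farmer goes to the east bank with the orc.  [the west bank: the archer, the bard, the cleric, the dwarf, the paladin | the east bank: the elf, the orc]
4. Farmer goes back to the west bank alone.  [the west bank: the archer, the bard, the cleric, the dwarf, the paladin | the east bank: the elf, the orc]
5. Farmer goes to the east bank with the archer.  [the west bank: the bard, the cleric, the dwarf, the paladin | the east bank: the archer, the elf, the orc]
6. Farmer goes back to the west bank with the elf.  [the west bank: the bard, the cleric, the dwarf, the elf, the paladin | the east bank: the archer, the orc]
7. Farmer goes to the east bank with the paladin.  [the west bank: the bard, the cleric, the dwarf, the elf | the east bank: the archer, the orc, the paladin]
8. Farmer goes back to the west bank alone.  [the west bank: the bard, the cleric, the dwarf, the elf | the east bank: the archer, the orc, the paladin]
9. Farmer goes to the east bank with the bard.  [the west bank: the cleric, the dwarf, the elf | the east bank: the archer, the bard, the orc, the paladin]
10. Farmer goes back to the west bank alone.  [the west bank: the cleric, the dwarf, the elf | the east bank: the archer, the bard, the orc, the paladin]
11. Farmer goes to the east bank with the cleric.  [the west bank: the dwarf, the elf | the east bank: the archer, the bard, the cleric, the orc, the paladin]
12. Farmer goes back to the west bank alone.  [the west bank: the dwarf, the elf | the east bank: the archer, the bard, the cleric, the orc, the paladin]
13. Farmer goes to the east bank with the dwarf.  [the west bank: the elf | the east bank: the archer, the bard, the cleric, the dwarf, the orc, the paladin]
14. Farmer goes back to the west bank alone.  [the west bank: the elf | the east bank: the archer, the bard, the cleric, the dwarf, the orc, the paladin]
15. Farmer goes to the east bank with the elf.  [the west bank: — | the east bank: the archer, the bard, the cleric, the dwarf, the elf, the orc, the paladin]

15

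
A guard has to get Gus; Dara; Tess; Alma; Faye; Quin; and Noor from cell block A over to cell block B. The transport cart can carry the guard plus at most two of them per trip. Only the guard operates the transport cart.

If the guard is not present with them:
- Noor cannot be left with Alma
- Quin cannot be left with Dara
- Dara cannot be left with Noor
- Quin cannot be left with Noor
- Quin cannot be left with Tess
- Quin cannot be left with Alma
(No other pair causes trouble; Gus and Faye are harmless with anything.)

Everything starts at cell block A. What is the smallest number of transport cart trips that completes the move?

Counting alone: the guard can take at most 2 across per trip to cell block B, so moving all 7 needs at least 4 loaded trips out, with a return between consecutive ones — at least 7 crossings.
The safety rule pushes this higher. Following every safe sequence of crossings, the most of the 7 that can be at cell block B as the transport cart arrives there on crossings 7, 9 is 5, 6 respectively — never all 7.
So no plan with fewer than 11 crossings exists, and this one achieves 11:
1. Guard goes to cell block B with Noor and Quin.  [cell block A: Alma, Dara, Faye, Gus, Tess | cell block B: Noor, Quin]
2. Guard goes back to cell block A with Quin.  [cell block A: Alma, Dara, Faye, Gus, Quin, Tess | cell block B: Noor]
3. Guard goes to cell block B with Gus and Quin.  [cell block A: Alma, Dara, Faye, Tess | cell block B: Gus, Noor, Quin]
4. Guard goes back to cell block A with Quin.  [cell block A: Alma, Dara, Faye, Quin, Tess | cell block B: Gus, Noor]
5. Guard goes to cell block B with Quin and Tess.  [cell block A: Alma, Dara, Faye | cell block B: Gus, Noor, Quin, Tess]
6. Guard goes back to cell block A with Quin.  [cell block A: Alma, Dara, Faye, Quin | cell block B: Gus, Noor, Tess]
7. Guard goes to cell block B with Alma and Dara.  [cell block A: Faye, Quin | cell block B: Alma, Dara, Gus, Noor, Tess]
8. Guard goes back to cell block A with Noor.  [cell block A: Faye, Noor, Quin | cell block B: Alma, Dara, Gus, Tess]
9. Guard goes to cell block B with Faye and Quin.  [cell block A: Noor | cell block B: Alma, Dara, Faye, Gus, Quin, Tess]
10. Guard goes back to cell block A with Quin.  [cell block A: Noor, Quin | cell block B: Alma, Dara, Faye, Gus, Tess]
11. Guard goes to cell block B with Noor and Quin.  [cell block A: — | cell block B: Alma, Dara, Faye, Gus, Noor, Quin, Tess]

11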